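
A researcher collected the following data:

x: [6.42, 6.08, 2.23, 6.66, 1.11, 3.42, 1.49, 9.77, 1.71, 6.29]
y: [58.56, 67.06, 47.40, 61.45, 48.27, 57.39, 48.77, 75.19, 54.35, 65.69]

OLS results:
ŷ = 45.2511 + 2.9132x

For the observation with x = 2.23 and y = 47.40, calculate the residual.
Residual = -4.3475

The residual is the difference between the actual value and the predicted value:

Residual = y - ŷ

Step 1: Calculate predicted value
ŷ = 45.2511 + 2.9132 × 2.23
ŷ = 51.7475

Step 2: Calculate residual
Residual = 47.40 - 51.7475
Residual = -4.3475

Sign check: y < ŷ, so the point is below the line and the fit overestimates here.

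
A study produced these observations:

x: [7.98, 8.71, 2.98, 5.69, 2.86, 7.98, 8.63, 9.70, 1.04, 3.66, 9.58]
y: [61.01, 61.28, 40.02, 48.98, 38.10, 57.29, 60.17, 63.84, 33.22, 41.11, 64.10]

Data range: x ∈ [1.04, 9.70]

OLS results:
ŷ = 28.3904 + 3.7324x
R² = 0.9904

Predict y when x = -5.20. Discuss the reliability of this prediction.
The equation gives ŷ = 8.9819; however x = -5.20 is 6.24 units below the observed range, so this extrapolated value should not be trusted.

Prediction calculation:
ŷ = 28.3904 + 3.7324 × (-5.20)
ŷ = 8.9819

Reliability:
- Data range: x ∈ [1.04, 9.70]
- Prediction point: x = -5.20 is 6.24 units below the observed range → this is EXTRAPOLATION, not interpolation

Why that matters here:
- R² describes fit only over the sampled x values; it says nothing about behaviour beyond them
- There are no observations near this x to validate the fitted line there
- The linear relationship may not hold outside the observed range

The R² = 0.9904 only validates the fit within [1.04, 9.70]; treat ŷ = 8.9819 with caution.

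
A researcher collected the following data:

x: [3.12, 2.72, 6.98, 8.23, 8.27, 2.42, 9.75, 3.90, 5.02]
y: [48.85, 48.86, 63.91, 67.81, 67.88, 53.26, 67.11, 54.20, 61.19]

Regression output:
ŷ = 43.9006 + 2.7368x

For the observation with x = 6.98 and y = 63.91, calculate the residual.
Residual = 0.9065

The residual is the difference between the actual value and the predicted value:

Residual = y - ŷ

Step 1: Calculate predicted value
ŷ = 43.9006 + 2.7368 × 6.98
ŷ = 63.0035

Step 2: Calculate residual
Residual = 63.91 - 63.0035
Residual = 0.9065

Sign check: y > ŷ, so the point is above the line and the fit underestimates here.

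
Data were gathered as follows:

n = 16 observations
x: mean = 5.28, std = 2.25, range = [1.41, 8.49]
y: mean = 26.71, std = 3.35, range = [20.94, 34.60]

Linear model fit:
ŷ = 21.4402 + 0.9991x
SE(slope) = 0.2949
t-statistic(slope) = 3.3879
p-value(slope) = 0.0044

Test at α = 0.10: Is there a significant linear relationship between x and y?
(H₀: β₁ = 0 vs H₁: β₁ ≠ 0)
Since p-value = 0.0044 < α = 0.10, reject H₀ — the slope is significantly different from 0.

Hypothesis test for the slope coefficient:

H₀: β₁ = 0 (no linear relationship)
H₁: β₁ ≠ 0 (linear relationship exists)

Test statistic: t = β̂₁ / SE(β̂₁) = 0.9991 / 0.2949 = 3.3879

p = 0.0044: how often a slope estimate this far from 0 (in SE units) would arise by chance if β₁ were truly 0.

Decision rule: reject H₀ if p-value < α.
p-value = 0.0044 < α = 0.10 → reject H₀.

Conclusion: the linear association between x and y is significant at the 10% level.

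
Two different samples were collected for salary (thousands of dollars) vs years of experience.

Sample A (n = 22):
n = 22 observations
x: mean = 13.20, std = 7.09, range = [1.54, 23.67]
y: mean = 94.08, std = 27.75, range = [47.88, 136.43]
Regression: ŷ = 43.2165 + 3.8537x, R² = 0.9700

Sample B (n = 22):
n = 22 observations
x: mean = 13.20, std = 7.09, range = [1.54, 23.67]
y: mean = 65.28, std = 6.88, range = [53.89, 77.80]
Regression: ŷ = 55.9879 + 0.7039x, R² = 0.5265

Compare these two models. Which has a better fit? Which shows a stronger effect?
Model A has the better fit (R² = 0.9700 vs 0.5265). Model A shows the stronger effect (|β₁| = 3.8537 vs 0.7039).

Model Comparison:

Fit — compare R²:
- Model A: R² = 0.9700 → 97.00% of variance in salary explained
- Model B: R² = 0.5265 → 52.65% of variance in salary explained
- 0.9700 > 0.5265 → Model A has the better fit

Strength of effect — compare |β₁|:
- Model A: β₁ = 3.8537 → predicted salary rises 3.8537 thousand dollars per additional year of experience
- Model B: β₁ = 0.7039 → predicted salary rises 0.7039 thousand dollars per additional year of experience
- |3.8537| > |0.7039| → Model A shows the stronger marginal effect

Notes:
- R² measures how tightly points cluster around the line; β₁ measures how steep the line is — they answer different questions.
- A steeper slope doesn't make a better model if the scatter around the line is large.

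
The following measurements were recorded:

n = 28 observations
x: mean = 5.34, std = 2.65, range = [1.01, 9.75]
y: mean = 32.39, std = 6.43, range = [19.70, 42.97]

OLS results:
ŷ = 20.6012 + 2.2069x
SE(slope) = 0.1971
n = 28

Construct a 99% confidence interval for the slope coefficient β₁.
The 99% CI for β₁ is (1.6592, 2.7546)

Confidence interval for the slope:

The 99% CI for β₁ is: β̂₁ ± t*(α/2, n-2) × SE(β̂₁)

Step 1: Find critical t-value
- Confidence level = 0.99
- Degrees of freedom = n - 2 = 28 - 2 = 26
- t*(α/2, 26) = 2.7787

Step 2: Calculate margin of error
Margin = 2.7787 × 0.1971 = 0.5477

Step 3: Construct interval
CI = 2.2069 ± 0.5477
CI = (1.6592, 2.7546)

Interpretation: We are 99% confident that the true slope β₁ lies between 1.6592 and 2.7546.
Since 0 is outside the interval, a two-sided test at α = 0.01 would reject H₀: β₁ = 0.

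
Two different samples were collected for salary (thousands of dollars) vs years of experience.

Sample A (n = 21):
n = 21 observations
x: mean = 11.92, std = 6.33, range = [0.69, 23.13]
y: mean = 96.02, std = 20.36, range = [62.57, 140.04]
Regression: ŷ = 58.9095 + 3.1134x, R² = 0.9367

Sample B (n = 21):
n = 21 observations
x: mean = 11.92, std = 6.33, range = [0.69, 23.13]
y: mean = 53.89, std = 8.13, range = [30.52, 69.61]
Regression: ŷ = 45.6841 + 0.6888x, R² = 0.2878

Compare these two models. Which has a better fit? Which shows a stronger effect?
Model A has the better fit (R² = 0.9367 vs 0.2878). Model A shows the stronger effect (|β₁| = 3.1134 vs 0.6888).

Model Comparison:

Which explains more variance? (R²)
- Model A: R² = 0.9367 → 93.67% of variance in salary explained
- Model B: R² = 0.2878 → 28.78% of variance in salary explained
- 0.9367 > 0.2878 → Model A has the better fit

Strength of effect — compare |β₁|:
- Model A: β₁ = 3.1134 → predicted salary rises 3.1134 thousand dollars per additional year of experience
- Model B: β₁ = 0.6888 → predicted salary rises 0.6888 thousand dollars per additional year of experience
- |3.1134| > |0.6888| → Model A shows the stronger marginal effect

Notes:
- A better fit (higher R²) doesn't necessarily mean a more important relationship.
- A steeper slope doesn't make a better model if the scatter around the line is large.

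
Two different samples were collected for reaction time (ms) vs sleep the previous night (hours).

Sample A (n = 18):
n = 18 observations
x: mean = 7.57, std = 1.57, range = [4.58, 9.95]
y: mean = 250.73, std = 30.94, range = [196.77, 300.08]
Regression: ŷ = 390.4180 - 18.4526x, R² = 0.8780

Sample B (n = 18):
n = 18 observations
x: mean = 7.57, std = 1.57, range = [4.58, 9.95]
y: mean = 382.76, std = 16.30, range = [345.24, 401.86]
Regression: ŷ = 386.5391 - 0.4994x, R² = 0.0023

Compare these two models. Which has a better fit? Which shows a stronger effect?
Model A has the better fit (R² = 0.8780 vs 0.0023). Model A shows the stronger effect (|β₁| = 18.4526 vs 0.4994).

Model Comparison:

Fit — compare R²:
- Model A: R² = 0.8780 → 87.80% of variance in reaction time explained
- Model B: R² = 0.0023 → 0.23% of variance in reaction time explained
- 0.8780 > 0.0023 → Model A has the better fit

Strength of effect — compare |β₁|:
- Model A: β₁ = -18.4526 → predicted reaction time falls 18.4526 ms per additional hour of sleep
- Model B: β₁ = -0.4994 → predicted reaction time falls 0.4994 ms per additional hour of sleep
- |-18.4526| > |-0.4994| → Model A shows the stronger marginal effect

Notes:
- The two samples could reflect different populations, time periods, or measurement quality.
- A better fit (higher R²) doesn't necessarily mean a more important relationship.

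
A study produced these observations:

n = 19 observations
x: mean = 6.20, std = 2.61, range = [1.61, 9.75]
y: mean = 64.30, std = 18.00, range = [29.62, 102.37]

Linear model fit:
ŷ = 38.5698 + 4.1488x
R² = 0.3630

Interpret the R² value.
R² = 0.3630 means 36.30% of the variation in y is explained by the linear relationship with x. This indicates a moderate fit.

The coefficient of determination R² is the fraction of the total variation in y that the fitted line accounts for.

Here R² = 0.3630:
- Explained: 36.30% of the variation in y
- Unexplained (residual): 100% − 36.30% = 63.70%
- Rule of thumb (below 0.3 weak; 0.3 to below 0.7 moderate; 0.7 and above strong) → moderate

Equivalently, for simple linear regression R² = r², so |r| = √0.3630 ≈ 0.6025.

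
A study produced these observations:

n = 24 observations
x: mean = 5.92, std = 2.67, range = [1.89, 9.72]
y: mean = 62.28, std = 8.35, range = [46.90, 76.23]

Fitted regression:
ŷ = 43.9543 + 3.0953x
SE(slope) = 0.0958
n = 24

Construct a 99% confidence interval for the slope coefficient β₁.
The 99% CI for β₁ is (2.8253, 3.3653)

Confidence interval for the slope:

The 99% CI for β₁ is: β̂₁ ± t*(α/2, n-2) × SE(β̂₁)

Step 1: Find critical t-value
- Confidence level = 0.99
- Degrees of freedom = n - 2 = 24 - 2 = 22
- t*(α/2, 22) = 2.8188

Step 2: Calculate margin of error
Margin = 2.8188 × 0.0958 = 0.2700

Step 3: Construct interval
CI = 3.0953 ± 0.2700
CI = (2.8253, 3.3653)

Interpretation: intervals built this way capture the true β₁ in 99% of repeated samples; here the plausible range for the per-unit effect of x on y is 2.8253 to 3.3653.
Since 0 is outside the interval, a two-sided test at α = 0.01 would reject H₀: β₁ = 0.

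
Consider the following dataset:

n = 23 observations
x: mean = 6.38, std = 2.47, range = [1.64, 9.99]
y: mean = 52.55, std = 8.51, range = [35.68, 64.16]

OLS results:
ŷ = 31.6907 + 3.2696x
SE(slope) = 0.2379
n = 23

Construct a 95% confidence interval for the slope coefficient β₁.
The 95% CI for β₁ is (2.7749, 3.7643)

Confidence interval for the slope:

The 95% CI for β₁ is: β̂₁ ± t*(α/2, n-2) × SE(β̂₁)

Step 1: Find critical t-value
- Confidence level = 0.95
- Degrees of freedom = n - 2 = 23 - 2 = 21
- t*(α/2, 21) = 2.0796

Step 2: Calculate margin of error
Margin = 2.0796 × 0.2379 = 0.4947

Step 3: Construct interval
CI = 3.2696 ± 0.4947
CI = (2.7749, 3.7643)

Interpretation: each one-unit increase in x is associated with a change in mean y of between 2.7749 and 3.7643, with 95% confidence.
The interval does not include 0, suggesting a significant linear relationship.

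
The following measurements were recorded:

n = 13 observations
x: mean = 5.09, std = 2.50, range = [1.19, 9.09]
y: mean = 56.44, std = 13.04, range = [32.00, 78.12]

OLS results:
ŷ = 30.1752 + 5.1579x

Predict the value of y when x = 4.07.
ŷ = 51.1679

x = 4.07 lies inside the observed range [1.19, 9.09], so the fitted equation applies directly:

ŷ = 30.1752 + 5.1579 × 4.07
ŷ = 30.1752 + 20.9927
ŷ = 51.1679

This is the fitted mean response at that x — an individual observation would come with a wider prediction interval.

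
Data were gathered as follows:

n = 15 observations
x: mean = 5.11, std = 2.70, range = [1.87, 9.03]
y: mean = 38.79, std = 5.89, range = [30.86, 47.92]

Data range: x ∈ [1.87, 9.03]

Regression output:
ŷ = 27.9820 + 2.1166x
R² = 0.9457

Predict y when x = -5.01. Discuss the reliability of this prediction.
ŷ = 17.3778, but this is extrapolation (below the data range [1.87, 9.03]) and may be unreliable.

Prediction calculation:
ŷ = 27.9820 + 2.1166 × (-5.01)
ŷ = 17.3778

Reliability:
- Data range: x ∈ [1.87, 9.03]
- Prediction point: x = -5.01 is 6.88 units below the observed range → this is EXTRAPOLATION, not interpolation

Why that matters here:
- The linear relationship may not hold outside the observed range
- R² describes fit only over the sampled x values; it says nothing about behaviour beyond them
- Real relationships often flatten, saturate, or turn nonlinear at extremes

Report the number if required, but flag clearly that it is an extrapolation.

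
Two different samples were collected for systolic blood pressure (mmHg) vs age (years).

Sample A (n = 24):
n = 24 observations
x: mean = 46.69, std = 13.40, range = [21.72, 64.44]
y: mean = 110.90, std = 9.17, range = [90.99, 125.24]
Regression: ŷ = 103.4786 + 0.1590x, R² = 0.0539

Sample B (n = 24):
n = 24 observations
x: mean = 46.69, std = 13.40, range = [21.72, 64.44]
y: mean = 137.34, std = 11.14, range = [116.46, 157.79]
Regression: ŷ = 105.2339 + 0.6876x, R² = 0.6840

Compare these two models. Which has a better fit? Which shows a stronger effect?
Model B has the better fit (R² = 0.6840 vs 0.0539). Model B shows the stronger effect (|β₁| = 0.6876 vs 0.1590).

Model Comparison:

Goodness of fit (R²):
- Model A: R² = 0.0539 → 5.39% of variance in blood pressure explained
- Model B: R² = 0.6840 → 68.40% of variance in blood pressure explained
- 0.6840 > 0.0539 → Model B has the better fit

Effect size (slope magnitude):
- Model A: β₁ = 0.1590 → predicted blood pressure rises 0.1590 mmHg per additional year of age
- Model B: β₁ = 0.6876 → predicted blood pressure rises 0.6876 mmHg per additional year of age
- |0.1590| < |0.6876| → Model B shows the stronger marginal effect

Notes:
- A better fit (higher R²) doesn't necessarily mean a more important relationship.
- R² measures how tightly points cluster around the line; β₁ measures how steep the line is — they answer different questions.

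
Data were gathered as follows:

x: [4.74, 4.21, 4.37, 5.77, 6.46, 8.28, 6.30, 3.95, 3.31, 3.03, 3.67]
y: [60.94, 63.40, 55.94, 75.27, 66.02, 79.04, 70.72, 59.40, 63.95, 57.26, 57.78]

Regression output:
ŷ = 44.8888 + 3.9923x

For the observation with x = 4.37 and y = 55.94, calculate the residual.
Residual = -6.3952

The residual is the difference between the actual value and the predicted value:

Residual = y - ŷ

Step 1: Calculate predicted value
ŷ = 44.8888 + 3.9923 × 4.37
ŷ = 62.3352

Step 2: Calculate residual
Residual = 55.94 - 62.3352
Residual = -6.3952

The residual is negative, so the observed y = 55.94 sits below the regression line (the line overestimates it by 6.3952).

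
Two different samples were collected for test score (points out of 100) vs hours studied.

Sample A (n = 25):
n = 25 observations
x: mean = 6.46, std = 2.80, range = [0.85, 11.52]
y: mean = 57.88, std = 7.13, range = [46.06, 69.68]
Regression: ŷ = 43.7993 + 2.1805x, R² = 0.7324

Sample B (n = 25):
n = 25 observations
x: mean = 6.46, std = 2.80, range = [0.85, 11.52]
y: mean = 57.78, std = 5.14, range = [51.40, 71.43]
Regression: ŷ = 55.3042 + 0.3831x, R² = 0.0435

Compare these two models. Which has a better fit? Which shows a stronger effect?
Model A has the better fit (R² = 0.7324 vs 0.0435). Model A shows the stronger effect (|β₁| = 2.1805 vs 0.3831).

Model Comparison:

Fit — compare R²:
- Model A: R² = 0.7324 → 73.24% of variance in test score explained
- Model B: R² = 0.0435 → 4.35% of variance in test score explained
- 0.7324 > 0.0435 → Model A has the better fit

Strength of effect — compare |β₁|:
- Model A: β₁ = 2.1805 → predicted test score rises 2.1805 points per additional hour of study time
- Model B: β₁ = 0.3831 → predicted test score rises 0.3831 points per additional hour of study time
- |2.1805| > |0.3831| → Model A shows the stronger marginal effect

Note: The two samples could reflect different populations, time periods, or measurement quality.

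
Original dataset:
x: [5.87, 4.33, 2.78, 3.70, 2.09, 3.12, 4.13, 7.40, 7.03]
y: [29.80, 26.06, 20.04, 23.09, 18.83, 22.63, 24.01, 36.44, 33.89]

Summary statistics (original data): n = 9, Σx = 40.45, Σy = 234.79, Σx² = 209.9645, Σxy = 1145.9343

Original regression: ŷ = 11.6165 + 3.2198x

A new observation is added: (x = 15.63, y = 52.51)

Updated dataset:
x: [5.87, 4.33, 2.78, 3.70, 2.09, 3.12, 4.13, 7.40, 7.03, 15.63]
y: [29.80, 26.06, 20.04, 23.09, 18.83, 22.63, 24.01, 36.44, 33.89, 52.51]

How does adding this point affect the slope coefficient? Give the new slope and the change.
The slope changes from 3.2198 to 2.5435 (change of -0.6763, or -21.0%).

x = 15.63 lies well outside the original x-range [2.09, 7.40] (x̄ ≈ 4.49), so this observation has high leverage and can move the slope substantially.

Step 1: Update the sums with the new point (n goes from 9 to 10)
Σx  = 40.45 + 15.63 = 56.08
Σy  = 234.79 + 52.51 = 287.30
Σx² = 209.9645 + 15.63² = 209.9645 + 244.2969 = 454.2614
Σxy = 1145.9343 + 15.63×52.51 = 1145.9343 + 820.7313 = 1966.6656

Step 2: Recompute the slope with b₁ = (nΣxy − ΣxΣy) / (nΣx² − (Σx)²)
Numerator   = 10×1966.6656 − 56.08×287.30 = 19666.6560 − 16111.7840 = 3554.8720
Denominator = 10×454.2614 − 56.08² = 4542.6140 − 3144.9664 = 1397.6476
b₁(new) = 3554.8720 / 1397.6476 = 2.5435

(Same formula on the original sums: (9×1145.9343 − 40.45×234.79) / (9×209.9645 − 40.45²) = 816.1532 / 253.4780 = 3.2198, matching the given fit.)

Step 3: Change in slope
Δβ₁ = 2.5435 − 3.2198 = -0.6763
Relative change = -0.6763 / 3.2198 × 100% = -21.0%
→ the slope decreases when the point is added.

A high-leverage point only changes the slope if it is off the original line; here y = 52.51 is below the original trend, so the slope decreases.
In practice: investigate whether it comes from the same population as the rest of the sample; examine leverage (hᵢ) and Cook's distance rather than deleting it automatically.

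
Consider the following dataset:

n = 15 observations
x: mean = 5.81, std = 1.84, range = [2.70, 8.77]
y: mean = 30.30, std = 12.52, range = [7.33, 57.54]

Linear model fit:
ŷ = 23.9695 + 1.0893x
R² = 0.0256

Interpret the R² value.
R² = 0.0256 means 2.56% of the variation in y is explained by the linear relationship with x. This indicates a weak fit.

R² (coefficient of determination) measures the proportion of variance in y explained by the regression model.

Here R² = 0.0256:
- Explained: 2.56% of the variation in y
- Unexplained (residual): 100% − 2.56% = 97.44%
- Rule of thumb (below 0.3 weak; 0.3 to below 0.7 moderate; 0.7 and above strong) → weak

Calculation: R² = 1 − (SS_res / SS_tot), where SS_res is the sum of squared residuals and SS_tot the total sum of squares.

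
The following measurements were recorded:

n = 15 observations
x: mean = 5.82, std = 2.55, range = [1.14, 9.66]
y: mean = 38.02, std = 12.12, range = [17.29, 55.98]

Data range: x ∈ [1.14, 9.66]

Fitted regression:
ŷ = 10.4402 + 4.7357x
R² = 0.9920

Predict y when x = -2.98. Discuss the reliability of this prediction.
The equation gives ŷ = -3.6722; however x = -2.98 is 4.12 units below the observed range, so this extrapolated value should not be trusted.

Prediction calculation:
ŷ = 10.4402 + 4.7357 × (-2.98)
ŷ = -3.6722

Reliability:
- Data range: x ∈ [1.14, 9.66]
- Prediction point: x = -2.98 is 4.12 units below the observed range → this is EXTRAPOLATION, not interpolation

Why that matters here:
- The standard error of prediction grows with (x − x̄)², and x = -2.98 is far from x̄ = 5.82
- There are no observations near this x to validate the fitted line there
- R² describes fit only over the sampled x values; it says nothing about behaviour beyond them

Report the number if required, but flag clearly that it is an extrapolation.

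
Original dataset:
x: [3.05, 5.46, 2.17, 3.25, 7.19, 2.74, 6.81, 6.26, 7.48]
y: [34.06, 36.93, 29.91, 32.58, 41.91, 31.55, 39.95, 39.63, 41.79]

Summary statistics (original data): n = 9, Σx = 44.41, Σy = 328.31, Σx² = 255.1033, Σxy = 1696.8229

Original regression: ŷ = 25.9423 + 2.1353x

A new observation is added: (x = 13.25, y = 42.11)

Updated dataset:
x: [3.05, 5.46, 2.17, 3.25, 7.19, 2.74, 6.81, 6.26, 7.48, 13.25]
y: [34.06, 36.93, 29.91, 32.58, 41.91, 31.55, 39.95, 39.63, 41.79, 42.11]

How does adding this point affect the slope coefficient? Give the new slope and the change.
The slope changes from 2.1353 to 1.2112 (change of -0.9241, or -43.3%).

x = 13.25 lies well outside the original x-range [2.17, 7.48] (x̄ ≈ 4.93), so this observation has high leverage and can move the slope substantially.

Step 1: Update the sums with the new point (n goes from 9 to 10)
Σx  = 44.41 + 13.25 = 57.66
Σy  = 328.31 + 42.11 = 370.42
Σx² = 255.1033 + 13.25² = 255.1033 + 175.5625 = 430.6658
Σxy = 1696.8229 + 13.25×42.11 = 1696.8229 + 557.9575 = 2254.7804

Step 2: Recompute the slope with b₁ = (nΣxy − ΣxΣy) / (nΣx² − (Σx)²)
Numerator   = 10×2254.7804 − 57.66×370.42 = 22547.8040 − 21358.4172 = 1189.3868
Denominator = 10×430.6658 − 57.66² = 4306.6580 − 3324.6756 = 981.9824
b₁(new) = 1189.3868 / 981.9824 = 1.2112

(Same formula on the original sums: (9×1696.8229 − 44.41×328.31) / (9×255.1033 − 44.41²) = 691.1590 / 323.6816 = 2.1353, matching the given fit.)

Step 3: Change in slope
Δβ₁ = 1.2112 − 2.1353 = -0.9241
Relative change = -0.9241 / 2.1353 × 100% = -43.3%
→ the slope decreases when the point is added.

Because the point sits below the extension of the original line at a high-leverage x, it tilts the fit down.
In practice: refit with and without it and report both if conclusions differ.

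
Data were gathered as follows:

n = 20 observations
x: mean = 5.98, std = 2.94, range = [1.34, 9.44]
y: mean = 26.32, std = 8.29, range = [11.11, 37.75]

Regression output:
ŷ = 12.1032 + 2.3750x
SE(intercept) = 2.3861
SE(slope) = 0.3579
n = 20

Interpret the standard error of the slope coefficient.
SE(β̂₁) = 0.3579 is the estimated standard deviation of the slope estimate across repeated samples; relative to β̂₁ = 2.3750 that is 15.1%, a precise estimate.

SE(β̂₁) = 0.3579 says: if we drew many samples of n = 20 from the same population and refit each time, the fitted slopes would scatter with a standard deviation of roughly 0.3579 around the true β₁.

Relative precision:
- SE / |β̂₁| = 0.3579 / 2.3750 = 15.1%
- Rule of thumb (under 20%: precise; 20% to under 50%: moderately precise; 50% or more: imprecise) → precise

Link to the t-test: t = β̂₁ / SE(β̂₁) = 2.3750 / 0.3579 = 6.6359, the statistic for H₀: β₁ = 0.

What drives SE(β̂₁): more residual scatter → larger SE; wider spread of x values → smaller SE; larger n (here n = 20) → smaller SE.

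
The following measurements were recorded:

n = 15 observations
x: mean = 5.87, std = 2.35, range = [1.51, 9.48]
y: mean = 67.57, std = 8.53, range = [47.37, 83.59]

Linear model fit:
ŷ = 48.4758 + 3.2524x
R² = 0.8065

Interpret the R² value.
R² = 0.8065 means 80.65% of the variation in y is explained by the linear relationship with x. This indicates a strong fit.

R² (coefficient of determination) measures the proportion of variance in y explained by the regression model.

Here R² = 0.8065:
- Explained: 80.65% of the variation in y
- Unexplained (residual): 100% − 80.65% = 19.35%
- Rule of thumb (below 0.3 weak; 0.3 to below 0.7 moderate; 0.7 and above strong) → strong

Equivalently, for simple linear regression R² = r², so |r| = √0.8065 ≈ 0.8981.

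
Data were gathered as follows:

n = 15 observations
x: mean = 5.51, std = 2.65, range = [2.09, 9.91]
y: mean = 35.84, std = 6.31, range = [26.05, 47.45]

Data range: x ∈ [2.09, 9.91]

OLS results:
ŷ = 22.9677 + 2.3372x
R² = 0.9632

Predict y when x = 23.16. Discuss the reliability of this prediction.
The equation gives ŷ = 77.0973; however x = 23.16 is 13.25 units above the observed range, so this extrapolated value should not be trusted.

Prediction calculation:
ŷ = 22.9677 + 2.3372 × 23.16
ŷ = 77.0973

Reliability:
- Data range: x ∈ [2.09, 9.91]
- Prediction point: x = 23.16 is 13.25 units above the observed range → this is EXTRAPOLATION, not interpolation

Why that matters here:
- R² describes fit only over the sampled x values; it says nothing about behaviour beyond them
- The linear relationship may not hold outside the observed range
- The standard error of prediction grows with (x − x̄)², and x = 23.16 is far from x̄ = 5.51

The R² = 0.9632 only validates the fit within [2.09, 9.91]; treat ŷ = 77.0973 with caution.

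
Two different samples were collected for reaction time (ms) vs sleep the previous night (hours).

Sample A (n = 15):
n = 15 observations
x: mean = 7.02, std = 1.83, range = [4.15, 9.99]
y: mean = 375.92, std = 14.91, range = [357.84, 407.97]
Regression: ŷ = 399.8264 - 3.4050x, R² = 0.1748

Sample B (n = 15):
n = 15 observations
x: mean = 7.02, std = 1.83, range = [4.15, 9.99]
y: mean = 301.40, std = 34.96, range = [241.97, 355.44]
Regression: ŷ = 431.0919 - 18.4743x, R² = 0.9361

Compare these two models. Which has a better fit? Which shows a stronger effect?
Model B has the better fit (R² = 0.9361 vs 0.1748). Model B shows the stronger effect (|β₁| = 18.4743 vs 3.4050).

Model Comparison:

Fit — compare R²:
- Model A: R² = 0.1748 → 17.48% of variance in reaction time explained
- Model B: R² = 0.9361 → 93.61% of variance in reaction time explained
- 0.9361 > 0.1748 → Model B has the better fit

Effect size (slope magnitude):
- Model A: β₁ = -3.4050 → predicted reaction time falls 3.4050 ms per additional hour of sleep
- Model B: β₁ = -18.4743 → predicted reaction time falls 18.4743 ms per additional hour of sleep
- |-3.4050| < |-18.4743| → Model B shows the stronger marginal effect

Note: A better fit (higher R²) doesn't necessarily mean a more important relationship.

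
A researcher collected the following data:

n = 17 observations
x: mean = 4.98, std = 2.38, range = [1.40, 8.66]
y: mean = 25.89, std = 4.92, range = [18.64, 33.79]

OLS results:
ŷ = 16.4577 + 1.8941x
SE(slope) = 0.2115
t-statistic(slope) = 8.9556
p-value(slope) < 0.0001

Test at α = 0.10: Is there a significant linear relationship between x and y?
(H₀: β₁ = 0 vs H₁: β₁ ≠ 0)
p-value < 0.0001 < α = 0.10, so we reject H₀. The relationship is significant.

Hypothesis test for the slope coefficient:

H₀: β₁ = 0 (no linear relationship)
H₁: β₁ ≠ 0 (linear relationship exists)

Test statistic: t = β̂₁ / SE(β̂₁) = 1.8941 / 0.2115 = 8.9556

The p-value (<0.0001) is the probability, under H₀, of a t-statistic at least as extreme as |t| = 8.9556 (two-sided, df = n − 2 = 15).

Decision rule: reject H₀ if p-value < α.
p-value < 0.0001 < α = 0.10 → reject H₀.

At α = 0.10 the data do provide convincing evidence of a nonzero slope.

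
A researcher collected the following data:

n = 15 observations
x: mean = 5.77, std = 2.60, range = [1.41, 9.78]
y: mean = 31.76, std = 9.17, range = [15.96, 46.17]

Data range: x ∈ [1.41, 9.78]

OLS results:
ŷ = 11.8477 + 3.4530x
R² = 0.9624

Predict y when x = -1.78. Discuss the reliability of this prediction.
The equation gives ŷ = 5.7014; however x = -1.78 is 3.19 units below the observed range, so this extrapolated value should not be trusted.

Prediction calculation:
ŷ = 11.8477 + 3.4530 × (-1.78)
ŷ = 5.7014

Reliability:
- Data range: x ∈ [1.41, 9.78]
- Prediction point: x = -1.78 is 3.19 units below the observed range → this is EXTRAPOLATION, not interpolation

Why that matters here:
- R² describes fit only over the sampled x values; it says nothing about behaviour beyond them
- Real relationships often flatten, saturate, or turn nonlinear at extremes

A defensible statement: 'if the linear trend continued to x = -1.78, y would be about 5.7014' — the premise is untested.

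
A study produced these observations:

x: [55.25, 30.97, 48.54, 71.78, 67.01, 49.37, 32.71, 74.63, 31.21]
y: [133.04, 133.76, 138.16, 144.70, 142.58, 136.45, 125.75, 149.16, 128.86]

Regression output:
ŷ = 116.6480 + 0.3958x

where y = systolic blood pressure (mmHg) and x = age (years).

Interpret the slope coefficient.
For each additional year of age, predicted blood pressure increases by approximately 0.3958 mmHg.

The slope β₁ = 0.3958 gives the rate at which the fitted blood pressure changes with age.

Interpretation:
- Age up by 1 year → predicted blood pressure increases by 0.3958 mmHg
- The effect is assumed constant over the observed range of x (linearity)
- The sign (+) gives the direction; the magnitude 0.3958 gives the size of the effect per year

The intercept β₀ = 116.6480 is the predicted blood pressure when age = 0; since the smallest observed x is 30.97, this is an extrapolation and mainly anchors the line.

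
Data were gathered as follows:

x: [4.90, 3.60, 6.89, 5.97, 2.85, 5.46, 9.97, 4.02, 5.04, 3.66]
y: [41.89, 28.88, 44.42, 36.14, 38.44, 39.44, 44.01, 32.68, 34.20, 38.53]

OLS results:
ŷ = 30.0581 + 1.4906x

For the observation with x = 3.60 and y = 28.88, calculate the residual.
Residual = -6.5443

The residual is the difference between the actual value and the predicted value:

Residual = y - ŷ

Step 1: Calculate predicted value
ŷ = 30.0581 + 1.4906 × 3.60
ŷ = 35.4243

Step 2: Calculate residual
Residual = 28.88 - 35.4243
Residual = -6.5443

Interpretation: the model overestimates the actual value by 6.5443 at this point (negative residual → observation lies below the fitted line).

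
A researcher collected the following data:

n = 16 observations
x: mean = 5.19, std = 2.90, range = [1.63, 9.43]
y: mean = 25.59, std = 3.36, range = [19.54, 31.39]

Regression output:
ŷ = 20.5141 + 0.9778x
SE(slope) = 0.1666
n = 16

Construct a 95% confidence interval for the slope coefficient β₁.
The 95% CI for β₁ is (0.6205, 1.3351)

Confidence interval for the slope:

The 95% CI for β₁ is: β̂₁ ± t*(α/2, n-2) × SE(β̂₁)

Step 1: Find critical t-value
- Confidence level = 0.95
- Degrees of freedom = n - 2 = 16 - 2 = 14
- t*(α/2, 14) = 2.1448

Step 2: Calculate margin of error
Margin = 2.1448 × 0.1666 = 0.3573

Step 3: Construct interval
CI = 0.9778 ± 0.3573
CI = (0.6205, 1.3351)

Interpretation: We are 95% confident that the true slope β₁ lies between 0.6205 and 1.3351.
The interval does not include 0, suggesting a significant linear relationship.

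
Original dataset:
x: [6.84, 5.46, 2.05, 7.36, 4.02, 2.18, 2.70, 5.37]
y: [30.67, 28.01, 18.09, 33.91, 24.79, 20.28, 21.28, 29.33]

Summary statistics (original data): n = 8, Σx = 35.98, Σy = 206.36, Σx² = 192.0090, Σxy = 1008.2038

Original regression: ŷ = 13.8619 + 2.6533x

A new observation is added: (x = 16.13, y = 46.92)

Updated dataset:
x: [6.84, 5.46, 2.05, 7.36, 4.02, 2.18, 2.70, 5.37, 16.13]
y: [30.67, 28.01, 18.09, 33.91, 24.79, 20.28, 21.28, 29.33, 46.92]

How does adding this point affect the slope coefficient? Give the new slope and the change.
New slope β₁ = 1.9840 versus 2.6533 before: a change of -0.6693 (-25.2%).

The new point has HIGH LEVERAGE: x = 16.13 is far from the original mean x̄ = 35.98/8 ≈ 4.50 (original range [2.05, 7.36]).

Step 1: Update the sums with the new point (n goes from 8 to 9)
Σx  = 35.98 + 16.13 = 52.11
Σy  = 206.36 + 46.92 = 253.28
Σx² = 192.0090 + 16.13² = 192.0090 + 260.1769 = 452.1859
Σxy = 1008.2038 + 16.13×46.92 = 1008.2038 + 756.8196 = 1765.0234

Step 2: Recompute the slope with b₁ = (nΣxy − ΣxΣy) / (nΣx² − (Σx)²)
Numerator   = 9×1765.0234 − 52.11×253.28 = 15885.2106 − 13198.4208 = 2686.7898
Denominator = 9×452.1859 − 52.11² = 4069.6731 − 2715.4521 = 1354.2210
b₁(new) = 2686.7898 / 1354.2210 = 1.9840

(Same formula on the original sums: (8×1008.2038 − 35.98×206.36) / (8×192.0090 − 35.98²) = 640.7976 / 241.5116 = 2.6533, matching the given fit.)

Step 3: Change in slope
Δβ₁ = 1.9840 − 2.6533 = -0.6693
Relative change = -0.6693 / 2.6533 × 100% = -25.2%
→ the slope decreases when the point is added.

A high-leverage point only changes the slope if it is off the original line; here y = 46.92 is below the original trend, so the slope decreases.
In practice: refit with and without it and report both if conclusions differ.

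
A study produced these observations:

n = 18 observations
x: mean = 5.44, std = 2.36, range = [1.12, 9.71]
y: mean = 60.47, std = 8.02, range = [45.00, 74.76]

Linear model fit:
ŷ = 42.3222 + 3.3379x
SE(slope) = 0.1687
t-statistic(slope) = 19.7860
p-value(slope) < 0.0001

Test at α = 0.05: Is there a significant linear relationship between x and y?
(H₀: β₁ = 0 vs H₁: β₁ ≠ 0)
Reject H₀: p-value < 0.0001 < α = 0.05. The linear relationship is significant at the 5% level.

Hypothesis test for the slope coefficient:

H₀: β₁ = 0 (no linear relationship)
H₁: β₁ ≠ 0 (linear relationship exists)

Test statistic: t = β̂₁ / SE(β̂₁) = 3.3379 / 0.1687 = 19.7860

With df = 16, the two-sided p-value for |t| = 19.7860 is <0.0001.

Decision rule: reject H₀ if p-value < α.
p-value < 0.0001 < α = 0.05 → reject H₀.

There is sufficient evidence at the 5% significance level to conclude that a linear relationship exists between x and y.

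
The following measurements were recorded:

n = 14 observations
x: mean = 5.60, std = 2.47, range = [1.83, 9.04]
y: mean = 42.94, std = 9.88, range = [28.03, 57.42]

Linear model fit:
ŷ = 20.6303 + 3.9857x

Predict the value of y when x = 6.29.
ŷ = 45.7004

To predict y for x = 6.29, substitute into the regression equation:

ŷ = 20.6303 + 3.9857 × 6.29
ŷ = 20.6303 + 25.0701
ŷ = 45.7004

This is the fitted mean response at that x — an individual observation would come with a wider prediction interval.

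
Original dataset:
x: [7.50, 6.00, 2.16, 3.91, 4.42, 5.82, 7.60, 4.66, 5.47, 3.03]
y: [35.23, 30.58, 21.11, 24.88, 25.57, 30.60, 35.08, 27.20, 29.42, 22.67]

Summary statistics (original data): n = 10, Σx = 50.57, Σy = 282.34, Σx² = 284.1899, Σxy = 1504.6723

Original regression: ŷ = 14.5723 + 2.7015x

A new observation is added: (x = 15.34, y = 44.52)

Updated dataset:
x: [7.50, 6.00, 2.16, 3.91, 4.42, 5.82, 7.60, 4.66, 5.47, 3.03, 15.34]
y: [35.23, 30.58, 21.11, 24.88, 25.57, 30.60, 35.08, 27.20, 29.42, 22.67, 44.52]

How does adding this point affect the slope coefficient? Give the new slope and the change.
Adding the point moves β₁ from 2.7015 to 1.8391, i.e. it decreases by 0.8624 (-31.9%).

x = 15.34 lies well outside the original x-range [2.16, 7.60] (x̄ ≈ 5.06), so this observation has high leverage and can move the slope substantially.

Step 1: Update the sums with the new point (n goes from 10 to 11)
Σx  = 50.57 + 15.34 = 65.91
Σy  = 282.34 + 44.52 = 326.86
Σx² = 284.1899 + 15.34² = 284.1899 + 235.3156 = 519.5055
Σxy = 1504.6723 + 15.34×44.52 = 1504.6723 + 682.9368 = 2187.6091

Step 2: Recompute the slope with b₁ = (nΣxy − ΣxΣy) / (nΣx² − (Σx)²)
Numerator   = 11×2187.6091 − 65.91×326.86 = 24063.7001 − 21543.3426 = 2520.3575
Denominator = 11×519.5055 − 65.91² = 5714.5605 − 4344.1281 = 1370.4324
b₁(new) = 2520.3575 / 1370.4324 = 1.8391

(Same formula on the original sums: (10×1504.6723 − 50.57×282.34) / (10×284.1899 − 50.57²) = 768.7892 / 284.5741 = 2.7015, matching the given fit.)

Step 3: Change in slope
Δβ₁ = 1.8391 − 2.7015 = -0.8624
Relative change = -0.8624 / 2.7015 × 100% = -31.9%
→ the slope decreases when the point is added.

Because the point sits below the extension of the original line at a high-leverage x, it tilts the fit down.
In practice: investigate whether it comes from the same population as the rest of the sample; examine leverage (hᵢ) and Cook's distance rather than deleting it automatically.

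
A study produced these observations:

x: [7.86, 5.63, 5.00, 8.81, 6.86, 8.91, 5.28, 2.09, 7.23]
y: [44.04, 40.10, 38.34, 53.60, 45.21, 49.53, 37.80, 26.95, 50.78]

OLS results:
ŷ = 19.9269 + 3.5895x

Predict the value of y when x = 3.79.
ŷ = 33.5311

Plug x = 3.79 into the fitted line:

ŷ = 19.9269 + 3.5895 × 3.79
ŷ = 19.9269 + 13.6042
ŷ = 33.5311

This is a point prediction; actual observations scatter around it by roughly the residual standard deviation.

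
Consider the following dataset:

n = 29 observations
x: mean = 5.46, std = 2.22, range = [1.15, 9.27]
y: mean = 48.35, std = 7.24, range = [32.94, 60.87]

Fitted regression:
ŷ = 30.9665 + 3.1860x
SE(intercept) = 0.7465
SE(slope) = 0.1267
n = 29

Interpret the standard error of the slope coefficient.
SE(slope) = 0.1267 measures the uncertainty in the estimated slope. The coefficient is estimated precisely (SE/|β̂₁| = 4.0%).

What SE measures:
- The standard error quantifies the sampling variability of the coefficient estimate
- It is the estimated standard deviation of β̂₁ across hypothetical repeated samples of the same size
- Smaller SE → more precise estimate

Relative precision:
- SE / |β̂₁| = 0.1267 / 3.1860 = 4.0%
- Rule of thumb (under 20%: precise; 20% to under 50%: moderately precise; 50% or more: imprecise) → precise

Link to the t-test: t = β̂₁ / SE(β̂₁) = 3.1860 / 0.1267 = 25.1460, the statistic for H₀: β₁ = 0.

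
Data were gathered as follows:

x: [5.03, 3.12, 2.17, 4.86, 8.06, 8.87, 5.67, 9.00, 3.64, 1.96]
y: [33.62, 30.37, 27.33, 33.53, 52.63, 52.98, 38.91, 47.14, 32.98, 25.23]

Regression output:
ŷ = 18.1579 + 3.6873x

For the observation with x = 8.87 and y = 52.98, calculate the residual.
Residual = 2.1157

The residual is the difference between the actual value and the predicted value:

Residual = y - ŷ

Step 1: Calculate predicted value
ŷ = 18.1579 + 3.6873 × 8.87
ŷ = 50.8643

Step 2: Calculate residual
Residual = 52.98 - 50.8643
Residual = 2.1157

Sign check: y > ŷ, so the point is above the line and the fit underestimates here.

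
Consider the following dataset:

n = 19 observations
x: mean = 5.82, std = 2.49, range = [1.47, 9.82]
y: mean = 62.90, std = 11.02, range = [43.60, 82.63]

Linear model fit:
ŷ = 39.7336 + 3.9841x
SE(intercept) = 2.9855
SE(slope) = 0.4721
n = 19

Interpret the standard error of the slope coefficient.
SE(slope) = 0.4721 measures the uncertainty in the estimated slope. The coefficient is estimated precisely (SE/|β̂₁| = 11.8%).

SE(β̂₁) = s / √Sxx, where s is the residual standard deviation and Sxx = Σ(x − x̄)². It is the yardstick for how far β̂₁ = 3.9841 could plausibly be from the true slope.

Relative precision:
- SE / |β̂₁| = 0.4721 / 3.9841 = 11.8%
- Rule of thumb (under 20%: precise; 20% to under 50%: moderately precise; 50% or more: imprecise) → precise

Rough 95% range (±2 SE): 3.9841 ± 0.9442 → (3.0399, 4.9283).

What drives SE(β̂₁): wider spread of x values → smaller SE; more residual scatter → larger SE.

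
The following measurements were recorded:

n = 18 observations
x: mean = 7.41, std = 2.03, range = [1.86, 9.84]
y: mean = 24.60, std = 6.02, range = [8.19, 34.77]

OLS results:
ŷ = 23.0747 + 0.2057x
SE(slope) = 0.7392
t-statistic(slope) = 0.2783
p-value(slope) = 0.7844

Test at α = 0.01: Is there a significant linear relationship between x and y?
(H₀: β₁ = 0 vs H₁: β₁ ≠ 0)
p-value = 0.7844 ≥ α = 0.01, so we fail to reject H₀. The relationship is not significant.

Hypothesis test for the slope coefficient:

H₀: β₁ = 0 (no linear relationship)
H₁: β₁ ≠ 0 (linear relationship exists)

Test statistic: t = β̂₁ / SE(β̂₁) = 0.2057 / 0.7392 = 0.2783

With df = 16, the two-sided p-value for |t| = 0.2783 is 0.7844.

Decision rule: reject H₀ if p-value < α.
p-value = 0.7844 ≥ α = 0.01 → fail to reject H₀.

There is not sufficient evidence at the 1% significance level to conclude that a linear relationship exists between x and y.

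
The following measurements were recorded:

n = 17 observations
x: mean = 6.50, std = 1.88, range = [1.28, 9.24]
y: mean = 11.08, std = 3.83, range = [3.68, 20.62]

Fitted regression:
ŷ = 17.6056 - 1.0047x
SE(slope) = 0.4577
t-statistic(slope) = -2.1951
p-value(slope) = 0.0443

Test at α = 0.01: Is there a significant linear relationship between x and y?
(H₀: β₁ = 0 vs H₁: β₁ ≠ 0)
Fail to reject H₀: p-value = 0.0443 ≥ α = 0.01. The linear relationship is not significant at the 1% level.

Hypothesis test for the slope coefficient:

H₀: β₁ = 0 (no linear relationship)
H₁: β₁ ≠ 0 (linear relationship exists)

Test statistic: t = β̂₁ / SE(β̂₁) = -1.0047 / 0.4577 = -2.1951

The p-value (0.0443) is the probability, under H₀, of a t-statistic at least as extreme as |t| = 2.1951 (two-sided, df = n − 2 = 15).

Decision rule: reject H₀ if p-value < α.
p-value = 0.0443 ≥ α = 0.01 → fail to reject H₀.

Conclusion: the linear association between x and y is not significant at the 1% level.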